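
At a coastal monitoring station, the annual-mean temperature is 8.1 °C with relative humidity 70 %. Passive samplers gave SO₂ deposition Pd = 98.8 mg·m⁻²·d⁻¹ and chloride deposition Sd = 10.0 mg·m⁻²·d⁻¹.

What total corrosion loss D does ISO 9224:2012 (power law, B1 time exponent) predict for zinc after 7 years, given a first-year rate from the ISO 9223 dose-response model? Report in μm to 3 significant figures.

zinc: f(T) = +0.038·(T−10) [T≤10 °C] = -0.0722
  sulphur-dioxide contribution → 2.266 μm/a
  chloride contribution → 0.2266 μm/a
  ⇒ r_corr(zinc) = 2.493 μm/a
Long-term exponent b (ISO 9224 Table 2, B1) = 0.813
  D(7) = 2.493 × 7^0.813 = 2.493 × 4.865 = 12.13 μm

D(7) = 12.1 μm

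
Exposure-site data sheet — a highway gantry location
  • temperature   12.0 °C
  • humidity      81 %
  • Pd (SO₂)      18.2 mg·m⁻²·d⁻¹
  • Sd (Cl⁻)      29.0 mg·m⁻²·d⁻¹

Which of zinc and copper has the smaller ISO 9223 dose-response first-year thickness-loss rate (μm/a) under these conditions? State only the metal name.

zinc: f(T) = -0.071·(T−10) [T>10 °C] = -0.1420
  SO₂ term: 0.0129·18.2^0.44·exp(0.046·81-0.1420) = 1.665
  Cl⁻ term: 0.0175·29.0^0.57·exp(0.008·81+0.085·12.0) = 0.6324
  sum: 1.665 + 0.6324 → r_corr = 2.298 μm/a
copper: f(T) = -0.080·(T−10) [T>10 °C] = -0.1600
  SO₂ term: 0.0053·18.2^0.26·exp(0.059·81-0.1600) = 1.143
  Sd branch = 0.01025·Sd^0.27·e^(0.036·RH+0.049·T) = 0.8459 μm/a
  r_corr = 1.143 + 0.8459 = 1.989 μm/a
Ordering by μm/a: zinc (2.3) > copper (1.99)

copper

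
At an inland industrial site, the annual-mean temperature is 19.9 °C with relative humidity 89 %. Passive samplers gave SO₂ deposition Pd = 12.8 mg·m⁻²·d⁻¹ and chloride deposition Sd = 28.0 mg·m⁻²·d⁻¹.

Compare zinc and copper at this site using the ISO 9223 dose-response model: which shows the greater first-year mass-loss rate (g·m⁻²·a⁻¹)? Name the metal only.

copper

zinc: temperature factor f = -0.071·(9.9) = -0.7029
  Pd branch = 0.0129·Pd^0.44·e^(0.046·RH+f) = 1.176 μm/a
  Cl⁻ term: 0.0175·28.0^0.57·exp(0.008·89+0.085·19.9) = 1.293
  r_corr = 1.176 + 1.293 = 2.47 μm/a
  mass loss = 2.47 μm/a × 7.14 g/cm³ = 17.63 g·m⁻²·a⁻¹
copper: f(T) = -0.080·(T−10) [T>10 °C] = -0.7920
  Pd branch = 0.0053·Pd^0.26·e^(0.059·RH+f) = 0.8885 μm/a
  Cl⁻ term: 0.01025·28.0^0.27·exp(0.036·89+0.049·19.9) = 1.646
  r_corr = 0.8885 + 1.646 = 2.534 μm/a
  mass loss = 2.534 μm/a × 8.96 g/cm³ = 22.71 g·m⁻²·a⁻¹
Ordering by g·m⁻²·a⁻¹: copper (22.7) > zinc (17.6)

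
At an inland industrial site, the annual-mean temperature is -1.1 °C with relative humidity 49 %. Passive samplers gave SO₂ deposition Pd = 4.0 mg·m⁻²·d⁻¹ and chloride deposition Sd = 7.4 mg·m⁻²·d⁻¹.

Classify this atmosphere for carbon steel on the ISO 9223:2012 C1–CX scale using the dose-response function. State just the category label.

C2

carbon steel: temperature factor f = +0.150·(-11.1) = -1.6650
  SO₂ term: 1.77·4.0^0.52·exp(0.02·49-1.6650) = 1.835
  Sd branch = 0.102·Sd^0.62·e^(0.033·RH+0.04·T) = 1.701 μm/a
  r_corr = 1.835 + 1.701 = 3.536 μm/a
3.54 μm/a falls in (1.3, 25] for carbon steel → category C2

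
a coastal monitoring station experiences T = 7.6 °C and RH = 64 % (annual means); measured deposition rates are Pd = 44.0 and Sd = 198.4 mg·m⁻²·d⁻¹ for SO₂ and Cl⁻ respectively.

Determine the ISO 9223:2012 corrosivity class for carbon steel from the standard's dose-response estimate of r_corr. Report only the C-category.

C4

carbon steel: T≤10 °C ⇒ hinge +0.150·(7.6−10) = -0.3600
  Pd branch = 1.77·Pd^0.52·e^(0.02·RH+f) = 31.78 μm/a
  Cl⁻ term: 0.102·198.4^0.62·exp(0.033·64+0.04·7.6) = 30.36
  sum: 31.78 + 30.36 → r_corr = 62.14 μm/a
62.1 μm/a falls in (50, 80] for carbon steel → category C4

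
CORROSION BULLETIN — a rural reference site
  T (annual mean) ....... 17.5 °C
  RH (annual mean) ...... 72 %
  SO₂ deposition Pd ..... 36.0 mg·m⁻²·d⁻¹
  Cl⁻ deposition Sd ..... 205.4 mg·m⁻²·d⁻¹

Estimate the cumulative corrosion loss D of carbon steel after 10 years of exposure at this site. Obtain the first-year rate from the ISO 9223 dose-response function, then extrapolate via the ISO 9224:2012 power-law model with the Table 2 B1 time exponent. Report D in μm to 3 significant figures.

carbon steel: temperature factor f = -0.054·(7.5) = -0.4050
  SO₂ term: 1.77·36.0^0.52·exp(0.02·72-0.4050) = 32.12
  Cl⁻ term: 0.102·205.4^0.62·exp(0.033·72+0.04·17.5) = 60.02
  sum: 32.12 + 60.02 → r_corr = 92.14 μm/a
Long-term exponent b (ISO 9224 Table 2, B1) = 0.523
  D(10) = 92.14 × 10^0.523 = 92.14 × 3.334 = 307.2 μm

D(10) = 307 μm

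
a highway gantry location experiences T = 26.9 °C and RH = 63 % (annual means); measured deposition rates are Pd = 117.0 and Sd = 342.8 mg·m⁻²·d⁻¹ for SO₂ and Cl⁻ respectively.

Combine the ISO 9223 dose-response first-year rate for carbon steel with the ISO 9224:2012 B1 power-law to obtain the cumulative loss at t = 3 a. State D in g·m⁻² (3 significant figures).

carbon steel: f(T) = -0.054·(T−10) [T>10 °C] = -0.9126
  Pd branch = 1.77·Pd^0.52·e^(0.02·RH+f) = 29.81 μm/a
  Sd branch = 0.102·Sd^0.62·e^(0.033·RH+0.04·T) = 89.23 μm/a
  r_corr = 29.81 + 89.23 = 119 μm/a
Long-term exponent b (ISO 9224 Table 2, B1) = 0.523
  D(3) = 119 × 3^0.523 = 119 × 1.776 = 211.5 μm
  Mass loss = 211.5 μm × 7.85 g/cm³ = 1660 g·m⁻²

D(3) = 1.66e+03 g·m⁻²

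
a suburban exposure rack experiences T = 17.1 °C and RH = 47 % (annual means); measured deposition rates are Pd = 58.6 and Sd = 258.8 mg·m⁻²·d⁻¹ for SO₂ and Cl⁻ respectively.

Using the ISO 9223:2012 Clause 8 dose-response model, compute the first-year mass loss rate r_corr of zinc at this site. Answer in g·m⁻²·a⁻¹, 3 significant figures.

zinc: temperature factor f = -0.071·(7.1) = -0.5041
  SO₂ term: 0.0129·58.6^0.44·exp(0.046·47-0.5041) = 0.406
  Cl⁻ term: 0.0175·258.8^0.57·exp(0.008·47+0.085·17.1) = 2.588
  sum: 0.406 + 2.588 → r_corr = 2.994 μm/a
Convert to mass loss: 2.994 μm/a × 7.14 g/cm³ = 21.38 g·m⁻²·a⁻¹

r_corr = 21.4 g·m⁻²·a⁻¹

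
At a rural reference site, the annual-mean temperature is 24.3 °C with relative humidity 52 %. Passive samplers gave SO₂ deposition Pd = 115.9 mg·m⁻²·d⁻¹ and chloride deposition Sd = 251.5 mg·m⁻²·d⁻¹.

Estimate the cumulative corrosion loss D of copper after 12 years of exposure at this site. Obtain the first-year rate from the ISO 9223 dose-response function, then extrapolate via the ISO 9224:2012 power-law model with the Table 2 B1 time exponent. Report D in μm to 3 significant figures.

D(12) = 5.77 μm

copper: f(T) = -0.080·(T−10) [T>10 °C] = -1.1440
  SO₂ term: 0.0053·115.9^0.26·exp(0.059·52-1.1440) = 0.1249
  Cl⁻ term: 0.01025·251.5^0.27·exp(0.036·52+0.049·24.3) = 0.975
  r_corr = 0.1249 + 0.975 = 1.1 μm/a
ISO 9224: D(t) = r_corr · t^b with b = 0.667 (copper, B1)
  D(12) = 1.1 × 12^0.667 = 1.1 × 5.246 = 5.77 μm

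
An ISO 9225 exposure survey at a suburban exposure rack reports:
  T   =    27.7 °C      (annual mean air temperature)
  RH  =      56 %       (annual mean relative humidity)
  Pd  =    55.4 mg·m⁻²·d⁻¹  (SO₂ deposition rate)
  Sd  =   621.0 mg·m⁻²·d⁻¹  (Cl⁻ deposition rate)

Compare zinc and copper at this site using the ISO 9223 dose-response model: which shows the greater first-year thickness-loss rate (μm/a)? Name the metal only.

zinc: T>10 °C ⇒ hinge -0.071·(27.7−10) = -1.2567
  sulphur-dioxide contribution → 0.2823 μm/a
  chloride contribution → 11.28 μm/a
  total first-year rate 11.56 μm/a
copper: f(T) = -0.080·(T−10) [T>10 °C] = -1.4160
  sulphur-dioxide contribution → 0.09943 μm/a
  chloride contribution → 1.698 μm/a
  total first-year rate 1.797 μm/a
Ordering by μm/a: zinc (11.6) > copper (1.8)

zinc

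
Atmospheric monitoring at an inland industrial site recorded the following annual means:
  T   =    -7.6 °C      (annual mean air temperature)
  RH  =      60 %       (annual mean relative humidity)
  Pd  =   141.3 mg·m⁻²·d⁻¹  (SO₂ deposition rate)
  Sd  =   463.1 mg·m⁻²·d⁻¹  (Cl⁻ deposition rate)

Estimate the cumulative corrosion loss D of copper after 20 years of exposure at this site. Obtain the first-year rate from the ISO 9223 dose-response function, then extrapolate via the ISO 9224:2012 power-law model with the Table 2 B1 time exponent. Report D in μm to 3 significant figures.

D(20) = 2.90 μm

copper: f(T) = +0.126·(T−10) [T≤10 °C] = -2.2176
  Pd branch = 0.0053·Pd^0.26·e^(0.059·RH+f) = 0.07205 μm/a
  Cl⁻ term: 0.01025·463.1^0.27·exp(0.036·60+0.049·-7.6) = 0.3212
  r_corr = 0.07205 + 0.3212 = 0.3933 μm/a
Long-term exponent b (ISO 9224 Table 2, B1) = 0.667
  D(20) = 0.3933 × 20^0.667 = 0.3933 × 7.375 = 2.901 μm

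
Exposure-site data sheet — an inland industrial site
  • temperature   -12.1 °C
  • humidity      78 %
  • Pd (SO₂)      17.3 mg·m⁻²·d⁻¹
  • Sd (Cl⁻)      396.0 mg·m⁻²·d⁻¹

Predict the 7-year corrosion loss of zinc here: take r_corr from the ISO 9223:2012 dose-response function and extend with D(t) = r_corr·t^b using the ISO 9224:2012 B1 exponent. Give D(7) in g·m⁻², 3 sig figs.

zinc: T≤10 °C ⇒ hinge +0.038·(-12.1−10) = -0.8398
  SO₂ term: 0.0129·17.3^0.44·exp(0.046·78-0.8398) = 0.7061
  Cl⁻ term: 0.0175·396.0^0.57·exp(0.008·78+0.085·-12.1) = 0.3532
  sum: 0.7061 + 0.3532 → r_corr = 1.059 μm/a
ISO 9224: D(t) = r_corr · t^b with b = 0.813 (zinc, B1)
  D(7) = 1.059 × 7^0.813 = 1.059 × 4.865 = 5.153 μm
  Mass loss = 5.153 μm × 7.14 g/cm³ = 36.79 g·m⁻²

D(7) = 36.8 g·m⁻²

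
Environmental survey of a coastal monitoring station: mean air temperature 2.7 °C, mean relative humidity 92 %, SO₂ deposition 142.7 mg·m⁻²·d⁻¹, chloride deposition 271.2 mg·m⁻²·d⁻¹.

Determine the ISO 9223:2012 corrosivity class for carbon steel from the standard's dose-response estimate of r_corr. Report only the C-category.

carbon steel: T≤10 °C ⇒ hinge +0.150·(2.7−10) = -1.0950
  Pd branch = 1.77·Pd^0.52·e^(0.02·RH+f) = 49.18 μm/a
  Sd branch = 0.102·Sd^0.62·e^(0.033·RH+0.04·T) = 76.32 μm/a
  r_corr = 49.18 + 76.32 = 125.5 μm/a
ISO 9223 Table 2 (carbon steel): 80 < 126 ≤ 200 μm/a ⇒ C5

C5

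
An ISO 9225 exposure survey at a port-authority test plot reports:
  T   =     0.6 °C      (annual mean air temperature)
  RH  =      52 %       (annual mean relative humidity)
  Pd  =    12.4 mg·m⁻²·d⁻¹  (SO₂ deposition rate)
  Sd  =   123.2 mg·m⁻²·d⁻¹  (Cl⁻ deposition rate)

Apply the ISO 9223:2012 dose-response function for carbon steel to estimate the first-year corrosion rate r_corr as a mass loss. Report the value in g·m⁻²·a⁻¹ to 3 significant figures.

r_corr = 126 g·m⁻²·a⁻¹

carbon steel: T≤10 °C ⇒ hinge +0.150·(0.6−10) = -1.4100
  sulphur-dioxide contribution → 4.528 μm/a
  chloride contribution → 11.49 μm/a
  total first-year rate 16.02 μm/a
Convert to mass loss: 16.02 μm/a × 7.85 g/cm³ = 125.8 g·m⁻²·a⁻¹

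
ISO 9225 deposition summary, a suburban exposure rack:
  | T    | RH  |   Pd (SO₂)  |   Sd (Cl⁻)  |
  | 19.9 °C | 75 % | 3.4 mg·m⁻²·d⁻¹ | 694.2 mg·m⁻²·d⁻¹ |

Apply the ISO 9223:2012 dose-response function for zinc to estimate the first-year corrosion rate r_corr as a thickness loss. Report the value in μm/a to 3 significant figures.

r_corr = 7.55 μm/a

zinc: T>10 °C ⇒ hinge -0.071·(19.9−10) = -0.7029
  Pd branch = 0.0129·Pd^0.44·e^(0.046·RH+f) = 0.3447 μm/a
  Sd branch = 0.0175·Sd^0.57·e^(0.008·RH+0.085·T) = 7.209 μm/a
  sum: 0.3447 + 7.209 → r_corr = 7.554 μm/a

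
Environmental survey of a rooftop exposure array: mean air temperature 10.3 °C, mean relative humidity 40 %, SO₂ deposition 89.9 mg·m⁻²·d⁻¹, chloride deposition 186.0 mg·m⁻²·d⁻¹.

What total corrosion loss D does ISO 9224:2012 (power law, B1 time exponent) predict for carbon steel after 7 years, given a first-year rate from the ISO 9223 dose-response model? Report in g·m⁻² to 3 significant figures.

D(7) = 1.19e+03 g·m⁻²

carbon steel: temperature factor f = -0.054·(0.3) = -0.0162
  SO₂ term: 1.77·89.9^0.52·exp(0.02·40-0.0162) = 40.21
  Sd branch = 0.102·Sd^0.62·e^(0.033·RH+0.04·T) = 14.72 μm/a
  sum: 40.21 + 14.72 → r_corr = 54.93 μm/a
ISO 9224: D(t) = r_corr · t^b with b = 0.523 (carbon steel, B1)
  D(7) = 54.93 × 7^0.523 = 54.93 × 2.767 = 152 μm
  Mass loss = 152 μm × 7.85 g/cm³ = 1193 g·m⁻²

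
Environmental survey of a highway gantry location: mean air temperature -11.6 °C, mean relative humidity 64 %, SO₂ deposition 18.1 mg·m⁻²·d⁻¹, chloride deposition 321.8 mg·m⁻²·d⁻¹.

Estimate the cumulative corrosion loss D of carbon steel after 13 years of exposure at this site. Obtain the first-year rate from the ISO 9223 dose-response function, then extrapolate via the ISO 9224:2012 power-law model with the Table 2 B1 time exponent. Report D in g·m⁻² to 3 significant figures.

D(13) = 605 g·m⁻²

carbon steel: temperature factor f = +0.150·(-21.6) = -3.2400
  Pd branch = 1.77·Pd^0.52·e^(0.02·RH+f) = 1.124 μm/a
  Sd branch = 0.102·Sd^0.62·e^(0.033·RH+0.04·T) = 19.01 μm/a
  sum: 1.124 + 19.01 → r_corr = 20.14 μm/a
ISO 9224: D(t) = r_corr · t^b with b = 0.523 (carbon steel, B1)
  D(13) = 20.14 × 13^0.523 = 20.14 × 3.825 = 77.01 μm
  Mass loss = 77.01 μm × 7.85 g/cm³ = 604.5 g·m⁻²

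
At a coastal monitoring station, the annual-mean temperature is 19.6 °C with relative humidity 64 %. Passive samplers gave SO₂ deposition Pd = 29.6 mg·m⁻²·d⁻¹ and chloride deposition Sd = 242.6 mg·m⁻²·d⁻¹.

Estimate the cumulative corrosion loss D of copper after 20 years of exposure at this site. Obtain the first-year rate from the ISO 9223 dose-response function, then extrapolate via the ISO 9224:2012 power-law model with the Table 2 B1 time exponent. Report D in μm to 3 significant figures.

copper: temperature factor f = -0.080·(9.6) = -0.7680
  sulphur-dioxide contribution → 0.2589 μm/a
  chloride contribution → 1.181 μm/a
  total first-year rate 1.44 μm/a
Long-term exponent b (ISO 9224 Table 2, B1) = 0.667
  D(20) = 1.44 × 20^0.667 = 1.44 × 7.375 = 10.62 μm

D(20) = 10.6 μm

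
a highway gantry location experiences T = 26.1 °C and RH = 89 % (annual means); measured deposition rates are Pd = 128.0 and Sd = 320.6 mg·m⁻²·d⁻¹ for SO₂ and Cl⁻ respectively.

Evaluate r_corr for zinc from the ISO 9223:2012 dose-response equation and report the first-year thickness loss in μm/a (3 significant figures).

zinc: T>10 °C ⇒ hinge -0.071·(26.1−10) = -1.1431
  Pd branch = 0.0129·Pd^0.44·e^(0.046·RH+f) = 2.086 μm/a
  Sd branch = 0.0175·Sd^0.57·e^(0.008·RH+0.085·T) = 8.793 μm/a
  sum: 2.086 + 8.793 → r_corr = 10.88 μm/a

r_corr = 10.9 μm/a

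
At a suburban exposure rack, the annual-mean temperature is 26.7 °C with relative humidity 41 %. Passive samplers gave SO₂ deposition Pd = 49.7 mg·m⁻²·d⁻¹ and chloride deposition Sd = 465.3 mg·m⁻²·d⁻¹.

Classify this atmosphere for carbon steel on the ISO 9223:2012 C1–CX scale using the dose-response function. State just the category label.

C4

carbon steel: temperature factor f = -0.054·(16.7) = -0.9018
  SO₂ term: 1.77·49.7^0.52·exp(0.02·41-0.9018) = 12.43
  Sd branch = 0.102·Sd^0.62·e^(0.033·RH+0.04·T) = 51.76 μm/a
  sum: 12.43 + 51.76 → r_corr = 64.2 μm/a
64.2 μm/a falls in (50, 80] for carbon steel → category C4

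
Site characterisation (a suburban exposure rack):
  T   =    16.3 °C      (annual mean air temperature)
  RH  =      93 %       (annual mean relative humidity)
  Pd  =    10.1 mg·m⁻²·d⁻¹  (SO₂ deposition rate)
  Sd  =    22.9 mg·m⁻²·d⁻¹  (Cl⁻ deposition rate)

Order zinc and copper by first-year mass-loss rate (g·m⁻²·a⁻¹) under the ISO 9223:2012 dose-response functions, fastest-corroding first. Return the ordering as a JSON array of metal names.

zinc: temperature factor f = -0.071·(6.3) = -0.4473
  sulphur-dioxide contribution → 1.645 μm/a
  chloride contribution → 0.8769 μm/a
  ⇒ r_corr(zinc) = 2.522 μm/a
  mass loss = 2.522 μm/a × 7.14 g/cm³ = 18.01 g·m⁻²·a⁻¹
copper: temperature factor f = -0.080·(6.3) = -0.5040
  sulphur-dioxide contribution → 1.411 μm/a
  chloride contribution → 1.509 μm/a
  ⇒ r_corr(copper) = 2.92 μm/a
  mass loss = 2.92 μm/a × 8.96 g/cm³ = 26.16 g·m⁻²·a⁻¹
Ordering by g·m⁻²·a⁻¹: copper (26.2) > zinc (18)

["copper", "zinc"]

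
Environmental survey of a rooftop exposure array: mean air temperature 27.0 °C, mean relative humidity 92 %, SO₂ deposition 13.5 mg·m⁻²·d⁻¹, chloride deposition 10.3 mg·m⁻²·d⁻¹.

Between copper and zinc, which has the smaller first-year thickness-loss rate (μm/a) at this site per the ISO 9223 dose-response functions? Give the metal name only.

zinc

copper: T>10 °C ⇒ hinge -0.080·(27.0−10) = -1.3600
  SO₂ term: 0.0053·13.5^0.26·exp(0.059·92-1.3600) = 0.6094
  Cl⁻ term: 0.01025·10.3^0.27·exp(0.036·92+0.049·27.0) = 1.982
  sum: 0.6094 + 1.982 → r_corr = 2.592 μm/a
zinc: f(T) = -0.071·(T−10) [T>10 °C] = -1.2070
  Pd branch = 0.0129·Pd^0.44·e^(0.046·RH+f) = 0.835 μm/a
  Cl⁻ term: 0.0175·10.3^0.57·exp(0.008·92+0.085·27.0) = 1.37
  sum: 0.835 + 1.37 → r_corr = 2.205 μm/a
Ordering by μm/a: copper (2.59) > zinc (2.2)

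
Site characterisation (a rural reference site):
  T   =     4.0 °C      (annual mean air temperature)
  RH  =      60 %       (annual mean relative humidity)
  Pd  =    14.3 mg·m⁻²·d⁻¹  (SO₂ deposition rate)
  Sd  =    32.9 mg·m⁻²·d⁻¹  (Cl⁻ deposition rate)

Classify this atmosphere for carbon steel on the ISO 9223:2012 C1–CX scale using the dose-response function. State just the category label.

C2

carbon steel: f(T) = +0.150·(T−10) [T≤10 °C] = -0.9000
  SO₂ term: 1.77·14.3^0.52·exp(0.02·60-0.9000) = 9.529
  Cl⁻ term: 0.102·32.9^0.62·exp(0.033·60+0.04·4.0) = 7.562
  sum: 9.529 + 7.562 → r_corr = 17.09 μm/a
ISO 9223 Table 2 (carbon steel): 1.3 < 17.1 ≤ 25 μm/a ⇒ C2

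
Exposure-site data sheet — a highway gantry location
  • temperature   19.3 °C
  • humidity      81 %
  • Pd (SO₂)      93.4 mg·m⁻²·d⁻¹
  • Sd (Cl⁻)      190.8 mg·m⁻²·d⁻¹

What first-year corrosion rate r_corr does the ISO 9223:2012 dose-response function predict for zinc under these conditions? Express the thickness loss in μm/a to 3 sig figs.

r_corr = 5.48 μm/a

zinc: temperature factor f = -0.071·(9.3) = -0.6603
  Pd branch = 0.0129·Pd^0.44·e^(0.046·RH+f) = 2.037 μm/a
  Sd branch = 0.0175·Sd^0.57·e^(0.008·RH+0.085·T) = 3.442 μm/a
  r_corr = 2.037 + 3.442 = 5.479 μm/a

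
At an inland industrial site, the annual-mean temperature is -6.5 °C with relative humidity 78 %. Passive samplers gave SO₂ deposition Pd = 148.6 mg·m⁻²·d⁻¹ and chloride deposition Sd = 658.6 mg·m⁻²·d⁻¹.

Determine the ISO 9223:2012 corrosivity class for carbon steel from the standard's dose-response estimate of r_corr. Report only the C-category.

carbon steel: T≤10 °C ⇒ hinge +0.150·(-6.5−10) = -2.4750
  Pd branch = 1.77·Pd^0.52·e^(0.02·RH+f) = 9.551 μm/a
  Sd branch = 0.102·Sd^0.62·e^(0.033·RH+0.04·T) = 57.69 μm/a
  r_corr = 9.551 + 57.69 = 67.24 μm/a
Category bounds: 50…80 μm/a bracket r_corr ⇒ C4

C4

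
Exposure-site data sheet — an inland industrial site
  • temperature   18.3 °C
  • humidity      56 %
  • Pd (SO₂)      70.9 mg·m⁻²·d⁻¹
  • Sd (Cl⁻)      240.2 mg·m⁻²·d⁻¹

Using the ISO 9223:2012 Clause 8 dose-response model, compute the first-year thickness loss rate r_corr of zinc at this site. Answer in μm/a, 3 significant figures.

r_corr = 3.57 μm/a

zinc: T>10 °C ⇒ hinge -0.071·(18.3−10) = -0.5893
  Pd branch = 0.0129·Pd^0.44·e^(0.046·RH+f) = 0.6133 μm/a
  Sd branch = 0.0175·Sd^0.57·e^(0.008·RH+0.085·T) = 2.952 μm/a
  r_corr = 0.6133 + 2.952 = 3.565 μm/a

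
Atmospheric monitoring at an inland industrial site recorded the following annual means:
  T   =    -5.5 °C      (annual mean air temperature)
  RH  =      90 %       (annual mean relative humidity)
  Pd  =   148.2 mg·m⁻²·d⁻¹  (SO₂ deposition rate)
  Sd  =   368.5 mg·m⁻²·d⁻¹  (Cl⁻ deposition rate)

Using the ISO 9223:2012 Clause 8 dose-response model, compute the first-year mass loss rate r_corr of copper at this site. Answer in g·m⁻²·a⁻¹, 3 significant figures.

r_corr = 13.8 g·m⁻²·a⁻¹

copper: temperature factor f = +0.126·(-15.5) = -1.9530
  Pd branch = 0.0053·Pd^0.26·e^(0.059·RH+f) = 0.558 μm/a
  Cl⁻ term: 0.01025·368.5^0.27·exp(0.036·90+0.049·-5.5) = 0.9857
  r_corr = 0.558 + 0.9857 = 1.544 μm/a
Convert to mass loss: 1.544 μm/a × 8.96 g/cm³ = 13.83 g·m⁻²·a⁻¹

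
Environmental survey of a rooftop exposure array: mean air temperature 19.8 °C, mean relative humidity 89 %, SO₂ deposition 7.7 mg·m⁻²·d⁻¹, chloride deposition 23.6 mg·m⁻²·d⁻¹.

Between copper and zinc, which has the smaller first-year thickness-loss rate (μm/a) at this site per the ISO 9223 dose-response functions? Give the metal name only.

zinc

copper: T>10 °C ⇒ hinge -0.080·(19.8−10) = -0.7840
  SO₂ term: 0.0053·7.7^0.26·exp(0.059·89-0.7840) = 0.7848
  Sd branch = 0.01025·Sd^0.27·e^(0.036·RH+0.049·T) = 1.564 μm/a
  sum: 0.7848 + 1.564 → r_corr = 2.349 μm/a
zinc: T>10 °C ⇒ hinge -0.071·(19.8−10) = -0.6958
  SO₂ term: 0.0129·7.7^0.44·exp(0.046·89-0.6958) = 0.9473
  Cl⁻ term: 0.0175·23.6^0.57·exp(0.008·89+0.085·19.8) = 1.163
  sum: 0.9473 + 1.163 → r_corr = 2.111 μm/a
Ordering by μm/a: copper (2.35) > zinc (2.11)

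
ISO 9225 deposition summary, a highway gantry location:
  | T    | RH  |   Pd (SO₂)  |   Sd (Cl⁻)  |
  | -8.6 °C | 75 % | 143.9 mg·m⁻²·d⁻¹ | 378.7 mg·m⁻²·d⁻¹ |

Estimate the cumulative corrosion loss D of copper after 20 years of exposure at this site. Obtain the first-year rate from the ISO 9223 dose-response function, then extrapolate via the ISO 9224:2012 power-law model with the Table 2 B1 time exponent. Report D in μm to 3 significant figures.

copper: f(T) = +0.126·(T−10) [T≤10 °C] = -2.3436
  SO₂ term: 0.0053·143.9^0.26·exp(0.059·75-2.3436) = 0.1546
  Sd branch = 0.01025·Sd^0.27·e^(0.036·RH+0.049·T) = 0.4971 μm/a
  r_corr = 0.1546 + 0.4971 = 0.6517 μm/a
Power-law: D(20) = r_corr · 20^0.667
  D(20) = 0.6517 × 20^0.667 = 0.6517 × 7.375 = 4.807 μm

D(20) = 4.81 μm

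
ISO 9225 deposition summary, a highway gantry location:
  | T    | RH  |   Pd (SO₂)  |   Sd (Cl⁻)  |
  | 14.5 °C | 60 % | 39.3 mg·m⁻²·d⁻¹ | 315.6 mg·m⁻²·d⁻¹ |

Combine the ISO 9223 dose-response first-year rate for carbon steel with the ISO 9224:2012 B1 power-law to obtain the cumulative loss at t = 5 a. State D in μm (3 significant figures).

D(5) = 181 μm

carbon steel: f(T) = -0.054·(T−10) [T>10 °C] = -0.2430
  SO₂ term: 1.77·39.3^0.52·exp(0.02·60-0.2430) = 31.09
  Sd branch = 0.102·Sd^0.62·e^(0.033·RH+0.04·T) = 46.76 μm/a
  sum: 31.09 + 46.76 → r_corr = 77.85 μm/a
Long-term exponent b (ISO 9224 Table 2, B1) = 0.523
  D(5) = 77.85 × 5^0.523 = 77.85 × 2.32 = 180.6 μm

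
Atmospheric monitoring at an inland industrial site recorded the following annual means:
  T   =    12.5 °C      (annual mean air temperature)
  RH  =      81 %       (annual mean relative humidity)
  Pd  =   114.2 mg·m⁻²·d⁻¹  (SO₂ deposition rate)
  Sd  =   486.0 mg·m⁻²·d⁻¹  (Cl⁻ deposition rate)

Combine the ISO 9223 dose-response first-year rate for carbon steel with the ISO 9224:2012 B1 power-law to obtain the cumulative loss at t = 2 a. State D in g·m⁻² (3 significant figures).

D(2) = 2.31e+03 g·m⁻²

carbon steel: temperature factor f = -0.054·(2.5) = -0.1350
  sulphur-dioxide contribution → 91.81 μm/a
  chloride contribution → 112.8 μm/a
  ⇒ r_corr(carbon steel) = 204.6 μm/a
Power-law: D(2) = r_corr · 2^0.523
  D(2) = 204.6 × 2^0.523 = 204.6 × 1.437 = 294 μm
  Mass loss = 294 μm × 7.85 g/cm³ = 2308 g·m⁻²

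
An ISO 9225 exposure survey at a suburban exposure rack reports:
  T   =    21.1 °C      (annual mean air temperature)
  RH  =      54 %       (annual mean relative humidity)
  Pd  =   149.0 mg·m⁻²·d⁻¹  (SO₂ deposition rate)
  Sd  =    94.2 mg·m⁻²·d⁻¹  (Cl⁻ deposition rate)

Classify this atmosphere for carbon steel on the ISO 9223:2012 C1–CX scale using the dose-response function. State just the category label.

C4

carbon steel: temperature factor f = -0.054·(11.1) = -0.5994
  Pd branch = 1.77·Pd^0.52·e^(0.02·RH+f) = 38.61 μm/a
  Cl⁻ term: 0.102·94.2^0.62·exp(0.033·54+0.04·21.1) = 23.6
  sum: 38.61 + 23.6 → r_corr = 62.22 μm/a
Category bounds: 50…80 μm/a bracket r_corr ⇒ C4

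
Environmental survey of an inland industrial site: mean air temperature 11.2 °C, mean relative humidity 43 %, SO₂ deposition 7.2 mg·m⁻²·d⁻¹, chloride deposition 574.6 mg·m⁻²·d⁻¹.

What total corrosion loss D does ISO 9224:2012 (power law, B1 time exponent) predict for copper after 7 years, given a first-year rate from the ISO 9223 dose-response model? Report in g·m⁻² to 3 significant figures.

copper: temperature factor f = -0.080·(1.2) = -0.0960
  SO₂ term: 0.0053·7.2^0.26·exp(0.059·43-0.0960) = 0.1017
  Sd branch = 0.01025·Sd^0.27·e^(0.036·RH+0.049·T) = 0.4639 μm/a
  r_corr = 0.1017 + 0.4639 = 0.5655 μm/a
ISO 9224: D(t) = r_corr · t^b with b = 0.667 (copper, B1)
  D(7) = 0.5655 × 7^0.667 = 0.5655 × 3.662 = 2.071 μm
  Mass loss = 2.071 μm × 8.96 g/cm³ = 18.55 g·m⁻²

D(7) = 18.6 g·m⁻²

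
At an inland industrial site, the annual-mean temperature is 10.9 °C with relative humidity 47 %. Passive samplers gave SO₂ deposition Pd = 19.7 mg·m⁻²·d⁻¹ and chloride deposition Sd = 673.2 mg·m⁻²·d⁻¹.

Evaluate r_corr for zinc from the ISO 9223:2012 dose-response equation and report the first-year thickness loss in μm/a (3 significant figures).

r_corr = 3.03 μm/a

zinc: f(T) = -0.071·(T−10) [T>10 °C] = -0.0639
  SO₂ term: 0.0129·19.7^0.44·exp(0.046·47-0.0639) = 0.3903
  Cl⁻ term: 0.0175·673.2^0.57·exp(0.008·47+0.085·10.9) = 2.635
  sum: 0.3903 + 2.635 → r_corr = 3.025 μm/a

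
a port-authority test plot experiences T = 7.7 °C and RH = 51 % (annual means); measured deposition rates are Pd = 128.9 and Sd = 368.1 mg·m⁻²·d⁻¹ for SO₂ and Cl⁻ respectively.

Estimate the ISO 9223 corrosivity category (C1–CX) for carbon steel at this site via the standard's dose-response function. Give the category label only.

carbon steel: f(T) = +0.150·(T−10) [T≤10 °C] = -0.3450
  Pd branch = 1.77·Pd^0.52·e^(0.02·RH+f) = 43.5 μm/a
  Cl⁻ term: 0.102·368.1^0.62·exp(0.033·51+0.04·7.7) = 29.12
  r_corr = 43.5 + 29.12 = 72.62 μm/a
Category bounds: 50…80 μm/a bracket r_corr ⇒ C4

C4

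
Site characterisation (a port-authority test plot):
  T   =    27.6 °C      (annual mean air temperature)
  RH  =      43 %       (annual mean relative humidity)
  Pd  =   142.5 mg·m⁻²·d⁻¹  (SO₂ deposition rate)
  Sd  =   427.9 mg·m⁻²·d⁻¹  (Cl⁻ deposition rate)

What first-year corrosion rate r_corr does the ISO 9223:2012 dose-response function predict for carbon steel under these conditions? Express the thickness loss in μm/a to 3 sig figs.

carbon steel: T>10 °C ⇒ hinge -0.054·(27.6−10) = -0.9504
  sulphur-dioxide contribution → 21.32 μm/a
  chloride contribution → 54.42 μm/a
  total first-year rate 75.74 μm/a

r_corr = 75.7 μm/a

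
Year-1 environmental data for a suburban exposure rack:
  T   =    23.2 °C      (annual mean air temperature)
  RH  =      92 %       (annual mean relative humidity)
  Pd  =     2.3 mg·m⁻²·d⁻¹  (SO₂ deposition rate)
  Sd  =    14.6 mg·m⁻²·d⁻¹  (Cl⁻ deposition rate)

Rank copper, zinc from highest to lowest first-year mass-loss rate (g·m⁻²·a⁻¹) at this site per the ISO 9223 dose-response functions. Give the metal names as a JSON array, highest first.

["copper", "zinc"]

copper: T>10 °C ⇒ hinge -0.080·(23.2−10) = -1.0560
  sulphur-dioxide contribution → 0.5213 μm/a
  chloride contribution → 1.808 μm/a
  ⇒ r_corr(copper) = 2.329 μm/a
  mass loss = 2.329 μm/a × 8.96 g/cm³ = 20.87 g·m⁻²·a⁻¹
zinc: T>10 °C ⇒ hinge -0.071·(23.2−10) = -0.9372
  sulphur-dioxide contribution → 0.502 μm/a
  chloride contribution → 1.21 μm/a
  total first-year rate 1.712 μm/a
  mass loss = 1.712 μm/a × 7.14 g/cm³ = 12.22 g·m⁻²·a⁻¹
Ordering by g·m⁻²·a⁻¹: copper (20.9) > zinc (12.2)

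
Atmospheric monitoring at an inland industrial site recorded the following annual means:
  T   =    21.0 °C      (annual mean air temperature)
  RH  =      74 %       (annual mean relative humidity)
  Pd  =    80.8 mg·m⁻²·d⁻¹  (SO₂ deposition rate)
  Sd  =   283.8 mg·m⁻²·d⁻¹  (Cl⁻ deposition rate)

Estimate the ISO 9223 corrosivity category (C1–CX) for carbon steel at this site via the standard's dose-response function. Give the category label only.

C5

carbon steel: f(T) = -0.054·(T−10) [T>10 °C] = -0.5940
  sulphur-dioxide contribution → 42.13 μm/a
  chloride contribution → 90.12 μm/a
  total first-year rate 132.3 μm/a
ISO 9223 Table 2 (carbon steel): 80 < 132 ≤ 200 μm/a ⇒ C5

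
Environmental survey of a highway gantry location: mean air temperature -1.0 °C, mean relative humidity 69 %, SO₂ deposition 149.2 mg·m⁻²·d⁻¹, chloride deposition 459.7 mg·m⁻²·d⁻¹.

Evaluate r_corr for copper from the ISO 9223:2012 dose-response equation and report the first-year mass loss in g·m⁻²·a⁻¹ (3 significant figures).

r_corr = 8.05 g·m⁻²·a⁻¹

copper: T≤10 °C ⇒ hinge +0.126·(-1.0−10) = -1.3860
  SO₂ term: 0.0053·149.2^0.26·exp(0.059·69-1.3860) = 0.2855
  Sd branch = 0.01025·Sd^0.27·e^(0.036·RH+0.049·T) = 0.6125 μm/a
  r_corr = 0.2855 + 0.6125 = 0.8979 μm/a
Convert to mass loss: 0.8979 μm/a × 8.96 g/cm³ = 8.046 g·m⁻²·a⁻¹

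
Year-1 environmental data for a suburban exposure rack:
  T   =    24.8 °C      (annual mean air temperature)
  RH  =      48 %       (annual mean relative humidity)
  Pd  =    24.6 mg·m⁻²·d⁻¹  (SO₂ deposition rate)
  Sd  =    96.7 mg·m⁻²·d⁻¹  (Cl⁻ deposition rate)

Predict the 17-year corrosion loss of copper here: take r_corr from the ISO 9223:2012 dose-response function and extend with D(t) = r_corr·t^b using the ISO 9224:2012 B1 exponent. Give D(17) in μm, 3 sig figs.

copper: T>10 °C ⇒ hinge -0.080·(24.8−10) = -1.1840
  SO₂ term: 0.0053·24.6^0.26·exp(0.059·48-1.1840) = 0.06333
  Cl⁻ term: 0.01025·96.7^0.27·exp(0.036·48+0.049·24.8) = 0.6684
  r_corr = 0.06333 + 0.6684 = 0.7317 μm/a
Long-term exponent b (ISO 9224 Table 2, B1) = 0.667
  D(17) = 0.7317 × 17^0.667 = 0.7317 × 6.618 = 4.842 μm

D(17) = 4.84 μm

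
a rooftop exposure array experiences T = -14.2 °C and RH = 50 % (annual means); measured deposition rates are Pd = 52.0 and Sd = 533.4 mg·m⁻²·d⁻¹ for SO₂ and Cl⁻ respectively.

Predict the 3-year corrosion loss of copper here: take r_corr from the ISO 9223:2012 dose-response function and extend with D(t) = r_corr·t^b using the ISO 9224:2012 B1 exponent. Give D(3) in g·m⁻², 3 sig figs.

copper: temperature factor f = +0.126·(-24.2) = -3.0492
  Pd branch = 0.0053·Pd^0.26·e^(0.059·RH+f) = 0.01341 μm/a
  Sd branch = 0.01025·Sd^0.27·e^(0.036·RH+0.049·T) = 0.1685 μm/a
  sum: 0.01341 + 0.1685 → r_corr = 0.1819 μm/a
Long-term exponent b (ISO 9224 Table 2, B1) = 0.667
  D(3) = 0.1819 × 3^0.667 = 0.1819 × 2.081 = 0.3785 μm
  Mass loss = 0.3785 μm × 8.96 g/cm³ = 3.391 g·m⁻²

D(3) = 3.39 g·m⁻²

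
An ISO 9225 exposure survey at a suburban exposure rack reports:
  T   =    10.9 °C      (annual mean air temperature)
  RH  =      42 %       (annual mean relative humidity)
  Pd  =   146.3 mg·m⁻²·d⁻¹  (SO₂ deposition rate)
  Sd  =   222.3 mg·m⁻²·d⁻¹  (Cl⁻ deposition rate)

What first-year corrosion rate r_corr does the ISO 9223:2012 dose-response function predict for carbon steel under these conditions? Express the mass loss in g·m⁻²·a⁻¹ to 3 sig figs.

carbon steel: f(T) = -0.054·(T−10) [T>10 °C] = -0.0486
  SO₂ term: 1.77·146.3^0.52·exp(0.02·42-0.0486) = 52.19
  Sd branch = 0.102·Sd^0.62·e^(0.033·RH+0.04·T) = 17.99 μm/a
  r_corr = 52.19 + 17.99 = 70.18 μm/a
Convert to mass loss: 70.18 μm/a × 7.85 g/cm³ = 550.9 g·m⁻²·a⁻¹

r_corr = 551 g·m⁻²·a⁻¹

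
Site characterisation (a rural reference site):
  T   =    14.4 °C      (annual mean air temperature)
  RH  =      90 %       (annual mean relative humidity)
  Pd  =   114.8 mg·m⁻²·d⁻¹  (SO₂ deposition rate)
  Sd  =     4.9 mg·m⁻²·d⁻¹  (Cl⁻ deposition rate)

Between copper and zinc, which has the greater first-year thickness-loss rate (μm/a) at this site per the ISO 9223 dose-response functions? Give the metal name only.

copper: T>10 °C ⇒ hinge -0.080·(14.4−10) = -0.3520
  SO₂ term: 0.0053·114.8^0.26·exp(0.059·90-0.3520) = 2.589
  Sd branch = 0.01025·Sd^0.27·e^(0.036·RH+0.049·T) = 0.814 μm/a
  sum: 2.589 + 0.814 → r_corr = 3.403 μm/a
zinc: T>10 °C ⇒ hinge -0.071·(14.4−10) = -0.3124
  Pd branch = 0.0129·Pd^0.44·e^(0.046·RH+f) = 4.778 μm/a
  Cl⁻ term: 0.0175·4.9^0.57·exp(0.008·90+0.085·14.4) = 0.3025
  sum: 4.778 + 0.3025 → r_corr = 5.081 μm/a
Ordering by μm/a: zinc (5.08) > copper (3.4)

zinc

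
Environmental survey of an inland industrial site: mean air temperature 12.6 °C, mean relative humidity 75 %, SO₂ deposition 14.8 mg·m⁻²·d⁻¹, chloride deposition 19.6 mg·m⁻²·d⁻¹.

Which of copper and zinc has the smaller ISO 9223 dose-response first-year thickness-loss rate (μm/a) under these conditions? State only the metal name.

copper: f(T) = -0.080·(T−10) [T>10 °C] = -0.2080
  sulphur-dioxide contribution → 0.7244 μm/a
  chloride contribution → 0.6315 μm/a
  ⇒ r_corr(copper) = 1.356 μm/a
zinc: temperature factor f = -0.071·(2.6) = -0.1846
  sulphur-dioxide contribution → 1.106 μm/a
  chloride contribution → 0.5074 μm/a
  ⇒ r_corr(zinc) = 1.613 μm/a
Ordering by μm/a: zinc (1.61) > copper (1.36)

copper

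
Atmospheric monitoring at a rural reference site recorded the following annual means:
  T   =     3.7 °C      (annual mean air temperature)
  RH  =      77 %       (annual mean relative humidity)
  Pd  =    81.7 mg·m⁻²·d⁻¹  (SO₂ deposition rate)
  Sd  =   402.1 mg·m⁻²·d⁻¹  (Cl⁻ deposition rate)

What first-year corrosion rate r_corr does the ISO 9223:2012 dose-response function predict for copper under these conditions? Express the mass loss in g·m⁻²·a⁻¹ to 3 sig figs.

r_corr = 15.2 g·m⁻²·a⁻¹

copper: T≤10 °C ⇒ hinge +0.126·(3.7−10) = -0.7938
  Pd branch = 0.0053·Pd^0.26·e^(0.059·RH+f) = 0.7075 μm/a
  Sd branch = 0.01025·Sd^0.27·e^(0.036·RH+0.049·T) = 0.992 μm/a
  sum: 0.7075 + 0.992 → r_corr = 1.699 μm/a
Convert to mass loss: 1.699 μm/a × 8.96 g/cm³ = 15.23 g·m⁻²·a⁻¹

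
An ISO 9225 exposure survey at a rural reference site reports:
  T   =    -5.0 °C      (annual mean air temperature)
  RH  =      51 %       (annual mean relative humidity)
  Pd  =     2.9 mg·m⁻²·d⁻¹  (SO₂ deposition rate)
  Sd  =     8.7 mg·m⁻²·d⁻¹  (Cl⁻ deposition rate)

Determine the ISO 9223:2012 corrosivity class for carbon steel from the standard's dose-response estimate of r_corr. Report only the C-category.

C2

carbon steel: f(T) = +0.150·(T−10) [T≤10 °C] = -2.2500
  SO₂ term: 1.77·2.9^0.52·exp(0.02·51-2.2500) = 0.9
  Cl⁻ term: 0.102·8.7^0.62·exp(0.033·51+0.04·-5.0) = 1.719
  sum: 0.9 + 1.719 → r_corr = 2.619 μm/a
ISO 9223 Table 2 (carbon steel): 1.3 < 2.62 ≤ 25 μm/a ⇒ C2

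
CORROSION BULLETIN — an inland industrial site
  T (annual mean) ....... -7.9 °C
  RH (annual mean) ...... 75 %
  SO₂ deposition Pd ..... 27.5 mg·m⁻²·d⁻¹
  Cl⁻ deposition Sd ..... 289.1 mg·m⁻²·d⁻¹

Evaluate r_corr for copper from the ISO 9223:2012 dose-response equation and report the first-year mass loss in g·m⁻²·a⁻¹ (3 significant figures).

copper: temperature factor f = +0.126·(-17.9) = -2.2554
  sulphur-dioxide contribution → 0.1098 μm/a
  chloride contribution → 0.4783 μm/a
  total first-year rate 0.5881 μm/a
Convert to mass loss: 0.5881 μm/a × 8.96 g/cm³ = 5.27 g·m⁻²·a⁻¹

r_corr = 5.27 g·m⁻²·a⁻¹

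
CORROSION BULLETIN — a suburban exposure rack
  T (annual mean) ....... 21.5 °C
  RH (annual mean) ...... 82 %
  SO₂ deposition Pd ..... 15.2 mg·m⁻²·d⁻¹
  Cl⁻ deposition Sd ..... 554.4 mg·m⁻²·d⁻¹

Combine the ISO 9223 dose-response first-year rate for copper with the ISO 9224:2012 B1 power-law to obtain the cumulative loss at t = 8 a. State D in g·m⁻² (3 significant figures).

D(8) = 131 g·m⁻²

copper: T>10 °C ⇒ hinge -0.080·(21.5−10) = -0.9200
  SO₂ term: 0.0053·15.2^0.26·exp(0.059·82-0.9200) = 0.5409
  Cl⁻ term: 0.01025·554.4^0.27·exp(0.036·82+0.049·21.5) = 3.098
  sum: 0.5409 + 3.098 → r_corr = 3.639 μm/a
Long-term exponent b (ISO 9224 Table 2, B1) = 0.667
  D(8) = 3.639 × 8^0.667 = 3.639 × 4.003 = 14.57 μm
  Mass loss = 14.57 μm × 8.96 g/cm³ = 130.5 g·m⁻²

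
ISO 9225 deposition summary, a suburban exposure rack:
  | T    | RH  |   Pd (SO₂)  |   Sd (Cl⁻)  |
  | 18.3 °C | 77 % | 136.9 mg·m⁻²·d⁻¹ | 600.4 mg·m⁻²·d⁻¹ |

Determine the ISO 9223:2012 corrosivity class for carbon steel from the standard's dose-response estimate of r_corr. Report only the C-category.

carbon steel: f(T) = -0.054·(T−10) [T>10 °C] = -0.4482
  SO₂ term: 1.77·136.9^0.52·exp(0.02·77-0.4482) = 68.09
  Sd branch = 0.102·Sd^0.62·e^(0.033·RH+0.04·T) = 142.1 μm/a
  r_corr = 68.09 + 142.1 = 210.2 μm/a
Category bounds: 200…700 μm/a bracket r_corr ⇒ CX

CX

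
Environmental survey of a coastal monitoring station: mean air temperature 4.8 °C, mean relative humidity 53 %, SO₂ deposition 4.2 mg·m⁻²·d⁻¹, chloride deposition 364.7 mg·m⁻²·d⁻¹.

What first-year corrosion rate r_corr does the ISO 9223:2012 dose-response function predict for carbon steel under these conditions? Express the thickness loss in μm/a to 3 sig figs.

carbon steel: f(T) = +0.150·(T−10) [T≤10 °C] = -0.7800
  Pd branch = 1.77·Pd^0.52·e^(0.02·RH+f) = 4.939 μm/a
  Cl⁻ term: 0.102·364.7^0.62·exp(0.033·53+0.04·4.8) = 27.54
  r_corr = 4.939 + 27.54 = 32.48 μm/a

r_corr = 32.5 μm/a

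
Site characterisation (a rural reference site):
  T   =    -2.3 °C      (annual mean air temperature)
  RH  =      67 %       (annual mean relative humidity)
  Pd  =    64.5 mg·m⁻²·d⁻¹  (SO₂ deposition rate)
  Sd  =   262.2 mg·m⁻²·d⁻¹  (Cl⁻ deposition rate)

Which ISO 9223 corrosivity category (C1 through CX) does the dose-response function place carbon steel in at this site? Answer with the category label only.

C3

carbon steel: temperature factor f = +0.150·(-12.3) = -1.8450
  SO₂ term: 1.77·64.5^0.52·exp(0.02·67-1.8450) = 9.325
  Sd branch = 0.102·Sd^0.62·e^(0.033·RH+0.04·T) = 26.82 μm/a
  r_corr = 9.325 + 26.82 = 36.14 μm/a
ISO 9223 Table 2 (carbon steel): 25 < 36.1 ≤ 50 μm/a ⇒ C3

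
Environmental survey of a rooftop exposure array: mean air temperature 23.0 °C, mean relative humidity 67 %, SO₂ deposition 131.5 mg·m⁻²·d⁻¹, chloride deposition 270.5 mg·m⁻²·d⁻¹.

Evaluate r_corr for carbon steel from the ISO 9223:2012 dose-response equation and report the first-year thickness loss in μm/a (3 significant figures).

r_corr = 118 μm/a

carbon steel: temperature factor f = -0.054·(13.0) = -0.7020
  sulphur-dioxide contribution → 42.35 μm/a
  chloride contribution → 75.22 μm/a
  total first-year rate 117.6 μm/a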